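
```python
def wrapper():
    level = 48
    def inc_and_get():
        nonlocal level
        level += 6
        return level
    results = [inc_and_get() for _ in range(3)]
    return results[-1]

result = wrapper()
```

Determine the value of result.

Step 1: level = 48.
Step 2: Three calls to inc_and_get(), each adding 6.
Step 3: Last value = 48 + 6 * 3 = 66

The answer is 66.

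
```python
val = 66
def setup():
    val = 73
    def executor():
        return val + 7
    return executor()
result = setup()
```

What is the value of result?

Step 1: setup() shadows global val with val = 73.
Step 2: executor() finds val = 73 in enclosing scope, computes 73 + 7 = 80.
Step 3: result = 80

The answer is 80.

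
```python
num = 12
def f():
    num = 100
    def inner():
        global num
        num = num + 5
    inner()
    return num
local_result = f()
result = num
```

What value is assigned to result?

Step 1: Global num = 12. f() creates local num = 100.
Step 2: inner() declares global num and adds 5: global num = 12 + 5 = 17.
Step 3: f() returns its local num = 100 (unaffected by inner).
Step 4: result = global num = 17

The answer is 17.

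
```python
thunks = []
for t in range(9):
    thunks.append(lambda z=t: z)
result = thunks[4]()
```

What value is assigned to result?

Step 1: Default argument z=t captures t's value at each iteration.
Step 2: thunks[4] captured z = 4 when t was 4.
Step 3: result = 4

The answer is 4.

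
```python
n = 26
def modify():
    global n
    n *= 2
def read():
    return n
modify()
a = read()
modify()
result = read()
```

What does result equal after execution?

Step 1: n = 26.
Step 2: First modify(): n = 26 * 2 = 52.
Step 3: Second modify(): n = 52 * 2 = 104.
Step 4: read() returns 104

The answer is 104.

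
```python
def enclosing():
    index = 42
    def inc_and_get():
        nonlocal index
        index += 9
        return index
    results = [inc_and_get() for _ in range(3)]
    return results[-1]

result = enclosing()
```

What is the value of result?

Step 1: index = 42.
Step 2: Three calls to inc_and_get(), each adding 9.
Step 3: Last value = 42 + 9 * 3 = 69

The answer is 69.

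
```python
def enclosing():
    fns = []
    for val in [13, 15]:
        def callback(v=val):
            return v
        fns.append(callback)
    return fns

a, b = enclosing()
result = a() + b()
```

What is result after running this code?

Step 1: Default argument v=val captures val at each iteration.
Step 2: a() returns 13 (captured at first iteration), b() returns 15 (captured at second).
Step 3: result = 13 + 15 = 28

The answer is 28.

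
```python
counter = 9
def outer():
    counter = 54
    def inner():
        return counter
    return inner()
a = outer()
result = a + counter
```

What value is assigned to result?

Step 1: outer() has local counter = 54. inner() reads from enclosing.
Step 2: outer() returns 54. Global counter = 9 unchanged.
Step 3: result = 54 + 9 = 63

The answer is 63.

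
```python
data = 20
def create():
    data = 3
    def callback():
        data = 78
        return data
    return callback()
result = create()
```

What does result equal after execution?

Step 1: Three scopes define data: global (20), create (3), callback (78).
Step 2: callback() has its own local data = 78, which shadows both enclosing and global.
Step 3: result = 78 (local wins in LEGB)

The answer is 78.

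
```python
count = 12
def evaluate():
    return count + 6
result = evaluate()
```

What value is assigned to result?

Step 1: count = 12 is defined globally.
Step 2: evaluate() looks up count from global scope = 12, then computes 12 + 6 = 18.
Step 3: result = 18

The answer is 18.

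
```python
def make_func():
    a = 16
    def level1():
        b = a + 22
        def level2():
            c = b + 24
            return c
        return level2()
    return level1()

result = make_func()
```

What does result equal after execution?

Step 1: a = 16. b = a + 22 = 38.
Step 2: c = b + 24 = 38 + 24 = 62.
Step 3: result = 62

The answer is 62.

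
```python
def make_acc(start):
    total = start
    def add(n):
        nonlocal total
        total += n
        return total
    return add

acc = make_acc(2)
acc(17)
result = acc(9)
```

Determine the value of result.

Step 1: make_acc(2) creates closure with total = 2.
Step 2: First acc(17): total = 2 + 17 = 19.
Step 3: Second acc(9): total = 19 + 9 = 28. result = 28

The answer is 28.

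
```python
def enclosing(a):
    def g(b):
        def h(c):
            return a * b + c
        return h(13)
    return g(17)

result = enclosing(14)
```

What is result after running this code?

Step 1: a = 14, b = 17, c = 13.
Step 2: h() computes a * b + c = 14 * 17 + 13 = 251.
Step 3: result = 251

The answer is 251.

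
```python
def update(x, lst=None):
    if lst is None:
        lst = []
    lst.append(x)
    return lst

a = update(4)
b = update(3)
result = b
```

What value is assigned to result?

Step 1: None default with guard creates a NEW list each call.
Step 2: a = [4] (fresh list). b = [3] (another fresh list).
Step 3: result = [3] (this is the fix for mutable default)

The answer is [3].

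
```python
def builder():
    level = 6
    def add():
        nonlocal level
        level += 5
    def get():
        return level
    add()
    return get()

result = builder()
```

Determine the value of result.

Step 1: level = 6. add() modifies it via nonlocal, get() reads it.
Step 2: add() makes level = 6 + 5 = 11.
Step 3: get() returns 11. result = 11

The answer is 11.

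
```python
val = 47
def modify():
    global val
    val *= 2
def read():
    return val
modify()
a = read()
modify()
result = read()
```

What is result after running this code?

Step 1: val = 47.
Step 2: First modify(): val = 47 * 2 = 94.
Step 3: Second modify(): val = 94 * 2 = 188.
Step 4: read() returns 188

The answer is 188.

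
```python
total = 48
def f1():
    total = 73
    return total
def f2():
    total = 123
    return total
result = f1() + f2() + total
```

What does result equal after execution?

Step 1: Each function shadows global total with its own local.
Step 2: f1() returns 73, f2() returns 123.
Step 3: Global total = 48 is unchanged. result = 73 + 123 + 48 = 244

The answer is 244.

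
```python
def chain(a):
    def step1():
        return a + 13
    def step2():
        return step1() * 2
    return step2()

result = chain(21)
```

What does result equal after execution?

Step 1: chain(21) captures a = 21.
Step 2: step2() calls step1() which returns 21 + 13 = 34.
Step 3: step2() returns 34 * 2 = 68

The answer is 68.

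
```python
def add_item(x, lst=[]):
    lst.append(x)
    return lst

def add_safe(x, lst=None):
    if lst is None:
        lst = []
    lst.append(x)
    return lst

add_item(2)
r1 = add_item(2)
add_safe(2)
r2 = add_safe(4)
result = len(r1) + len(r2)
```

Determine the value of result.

Step 1: add_item shares mutable default: after 2 calls, lst = [2, 2], len = 2.
Step 2: add_safe creates fresh list each time: r2 = [4], len = 1.
Step 3: result = 2 + 1 = 3

The answer is 3.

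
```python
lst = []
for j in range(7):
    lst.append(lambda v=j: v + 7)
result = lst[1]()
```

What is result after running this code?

Step 1: Default argument v=j captures j's value at definition time.
Step 2: lst[1] was defined when j = 1, so v defaults to 1.
Step 3: result = 1 + 7 = 8 (default arg fixes the late binding issue)

The answer is 8.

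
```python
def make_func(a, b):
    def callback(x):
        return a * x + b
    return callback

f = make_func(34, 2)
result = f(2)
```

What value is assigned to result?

Step 1: make_func(34, 2) captures a = 34, b = 2.
Step 2: f(2) computes 34 * 2 + 2 = 70.
Step 3: result = 70

The answer is 70.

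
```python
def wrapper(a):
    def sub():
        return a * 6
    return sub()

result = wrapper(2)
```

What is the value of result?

Step 1: wrapper(2) binds parameter a = 2.
Step 2: sub() accesses a = 2 from enclosing scope.
Step 3: result = 2 * 6 = 12

The answer is 12.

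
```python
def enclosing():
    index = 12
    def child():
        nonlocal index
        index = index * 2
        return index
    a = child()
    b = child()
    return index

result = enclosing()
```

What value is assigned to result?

Step 1: index starts at 12.
Step 2: First child(): index = 12 * 2 = 24.
Step 3: Second child(): index = 24 * 2 = 48.
Step 4: result = 48

The answer is 48.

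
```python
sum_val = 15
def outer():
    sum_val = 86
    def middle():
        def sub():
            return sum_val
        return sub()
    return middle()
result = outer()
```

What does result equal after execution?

Step 1: outer() defines sum_val = 86. middle() and sub() have no local sum_val.
Step 2: sub() checks local (none), enclosing middle() (none), enclosing outer() and finds sum_val = 86.
Step 3: result = 86

The answer is 86.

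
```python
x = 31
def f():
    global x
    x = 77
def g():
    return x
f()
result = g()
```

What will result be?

Step 1: x = 31.
Step 2: f() sets global x = 77.
Step 3: g() reads global x = 77. result = 77

The answer is 77.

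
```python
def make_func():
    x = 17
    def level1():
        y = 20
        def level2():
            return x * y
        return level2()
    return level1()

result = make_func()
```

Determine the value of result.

Step 1: x = 17 in make_func. y = 20 in level1.
Step 2: level2() reads x = 17 and y = 20 from enclosing scopes.
Step 3: result = 17 * 20 = 340

The answer is 340.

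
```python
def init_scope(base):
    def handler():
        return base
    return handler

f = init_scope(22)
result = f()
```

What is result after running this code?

Step 1: init_scope(22) creates closure capturing base = 22.
Step 2: f() returns the captured base = 22.
Step 3: result = 22

The answer is 22.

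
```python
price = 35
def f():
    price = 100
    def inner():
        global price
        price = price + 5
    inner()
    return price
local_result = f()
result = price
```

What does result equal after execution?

Step 1: Global price = 35. f() creates local price = 100.
Step 2: inner() declares global price and adds 5: global price = 35 + 5 = 40.
Step 3: f() returns its local price = 100 (unaffected by inner).
Step 4: result = global price = 40

The answer is 40.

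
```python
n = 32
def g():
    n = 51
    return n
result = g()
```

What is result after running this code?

Step 1: Global n = 32.
Step 2: g() creates local n = 51, shadowing the global.
Step 3: Returns local n = 51. result = 51

The answer is 51.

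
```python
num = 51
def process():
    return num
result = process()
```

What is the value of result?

Step 1: num = 51 is defined in the global scope.
Step 2: process() looks up num. No local num exists, so Python checks the global scope via LEGB rule and finds num = 51.
Step 3: result = 51

The answer is 51.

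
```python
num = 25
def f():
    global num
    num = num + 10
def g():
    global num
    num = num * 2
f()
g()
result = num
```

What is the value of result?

Step 1: num = 25.
Step 2: f() adds 10: num = 25 + 10 = 35.
Step 3: g() doubles: num = 35 * 2 = 70.
Step 4: result = 70

The answer is 70.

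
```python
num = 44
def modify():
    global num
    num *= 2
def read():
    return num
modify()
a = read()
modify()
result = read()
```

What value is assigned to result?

Step 1: num = 44.
Step 2: First modify(): num = 44 * 2 = 88.
Step 3: Second modify(): num = 88 * 2 = 176.
Step 4: read() returns 176

The answer is 176.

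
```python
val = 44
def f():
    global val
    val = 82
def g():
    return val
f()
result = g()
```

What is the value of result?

Step 1: val = 44.
Step 2: f() sets global val = 82.
Step 3: g() reads global val = 82. result = 82

The answer is 82.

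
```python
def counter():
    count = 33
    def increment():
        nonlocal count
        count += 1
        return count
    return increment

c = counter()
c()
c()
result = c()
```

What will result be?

Step 1: counter() creates closure with count = 33.
Step 2: Each c() call increments count via nonlocal. After 3 calls: 33 + 3 = 36.
Step 3: result = 36

The answer is 36.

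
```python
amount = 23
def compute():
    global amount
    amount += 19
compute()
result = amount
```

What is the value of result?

Step 1: amount = 23 globally.
Step 2: compute() modifies global amount: amount += 19 = 42.
Step 3: result = 42

The answer is 42.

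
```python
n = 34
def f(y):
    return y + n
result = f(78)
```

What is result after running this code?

Step 1: n = 34 is defined globally.
Step 2: f(78) uses parameter y = 78 and looks up n from global scope = 34.
Step 3: result = 78 + 34 = 112

The answer is 112.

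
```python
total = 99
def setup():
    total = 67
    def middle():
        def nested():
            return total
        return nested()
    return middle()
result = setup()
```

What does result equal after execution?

Step 1: setup() defines total = 67. middle() and nested() have no local total.
Step 2: nested() checks local (none), enclosing middle() (none), enclosing setup() and finds total = 67.
Step 3: result = 67

The answer is 67.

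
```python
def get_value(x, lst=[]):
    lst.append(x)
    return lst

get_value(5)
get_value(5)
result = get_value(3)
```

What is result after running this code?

Step 1: Mutable default argument gotcha! The list [] is created once.
Step 2: Each call appends to the SAME list: [5], [5, 5], [5, 5, 3].
Step 3: result = [5, 5, 3]

The answer is [5, 5, 3].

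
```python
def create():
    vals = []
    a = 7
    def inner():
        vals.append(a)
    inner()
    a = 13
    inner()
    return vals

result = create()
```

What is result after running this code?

Step 1: a = 7. inner() appends current a to vals.
Step 2: First inner(): appends 7. Then a = 13.
Step 3: Second inner(): appends 13 (closure sees updated a). result = [7, 13]

The answer is [7, 13].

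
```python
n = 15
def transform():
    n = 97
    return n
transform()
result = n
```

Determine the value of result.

Step 1: Global n = 15.
Step 2: transform() creates local n = 97 (shadow, not modification).
Step 3: After transform() returns, global n is unchanged. result = 15

The answer is 15.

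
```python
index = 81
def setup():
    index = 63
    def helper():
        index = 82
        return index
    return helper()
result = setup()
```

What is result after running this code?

Step 1: Three scopes define index: global (81), setup (63), helper (82).
Step 2: helper() has its own local index = 82, which shadows both enclosing and global.
Step 3: result = 82 (local wins in LEGB)

The answer is 82.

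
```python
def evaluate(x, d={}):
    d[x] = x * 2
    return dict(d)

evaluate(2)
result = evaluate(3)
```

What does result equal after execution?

Step 1: Mutable default dict is shared across calls.
Step 2: First call adds 2: 4. Second call adds 3: 6.
Step 3: result = {2: 4, 3: 6}

The answer is {2: 4, 3: 6}.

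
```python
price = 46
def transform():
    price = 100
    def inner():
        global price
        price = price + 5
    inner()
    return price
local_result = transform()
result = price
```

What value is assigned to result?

Step 1: Global price = 46. transform() creates local price = 100.
Step 2: inner() declares global price and adds 5: global price = 46 + 5 = 51.
Step 3: transform() returns its local price = 100 (unaffected by inner).
Step 4: result = global price = 51

The answer is 51.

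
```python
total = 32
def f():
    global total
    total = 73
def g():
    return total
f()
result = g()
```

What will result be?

Step 1: total = 32.
Step 2: f() sets global total = 73.
Step 3: g() reads global total = 73. result = 73

The answer is 73.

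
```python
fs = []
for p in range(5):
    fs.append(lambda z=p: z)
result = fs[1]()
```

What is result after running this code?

Step 1: Default argument z=p captures p's value at each iteration.
Step 2: fs[1] captured z = 1 when p was 1.
Step 3: result = 1

The answer is 1.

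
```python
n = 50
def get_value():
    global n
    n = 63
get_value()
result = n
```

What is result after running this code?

Step 1: n = 50 globally.
Step 2: get_value() declares global n and sets it to 63.
Step 3: After get_value(), global n = 63. result = 63

The answer is 63.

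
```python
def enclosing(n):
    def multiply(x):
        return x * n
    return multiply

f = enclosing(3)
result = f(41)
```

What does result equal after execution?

Step 1: enclosing(3) returns multiply closure with n = 3.
Step 2: f(41) computes 41 * 3 = 123.
Step 3: result = 123

The answer is 123.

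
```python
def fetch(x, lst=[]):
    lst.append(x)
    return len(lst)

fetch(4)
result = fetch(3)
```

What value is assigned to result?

Step 1: Mutable default list persists between calls.
Step 2: First call: lst = [4], len = 1. Second call: lst = [4, 3], len = 2.
Step 3: result = 2

The answer is 2.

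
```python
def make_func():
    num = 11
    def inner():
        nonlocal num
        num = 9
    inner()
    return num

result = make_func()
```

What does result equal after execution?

Step 1: make_func() sets num = 11.
Step 2: inner() uses nonlocal to reassign num = 9.
Step 3: result = 9

The answer is 9.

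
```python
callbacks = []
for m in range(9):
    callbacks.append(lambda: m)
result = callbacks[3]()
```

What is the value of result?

Step 1: The loop creates 9 lambdas, all referencing the same variable m.
Step 2: After the loop, m = 8 (final value).
Step 3: callbacks[3]() looks up m at call time and finds 8. This is the late binding gotcha. result = 8

The answer is 8.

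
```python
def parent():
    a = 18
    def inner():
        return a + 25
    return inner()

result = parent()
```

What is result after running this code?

Step 1: parent() defines a = 18.
Step 2: inner() reads a = 18 from enclosing scope, returns 18 + 25 = 43.
Step 3: result = 43

The answer is 43.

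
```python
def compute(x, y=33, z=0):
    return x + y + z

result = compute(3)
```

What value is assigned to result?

Step 1: compute(3) uses defaults y = 33, z = 0.
Step 2: Returns 3 + 33 + 0 = 36.
Step 3: result = 36

The answer is 36.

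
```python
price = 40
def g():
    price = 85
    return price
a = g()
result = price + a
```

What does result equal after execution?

Step 1: Global price = 40. g() returns local price = 85.
Step 2: a = 85. Global price still = 40.
Step 3: result = 40 + 85 = 125

The answer is 125.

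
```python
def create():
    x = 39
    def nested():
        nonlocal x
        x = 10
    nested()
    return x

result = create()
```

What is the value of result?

Step 1: create() sets x = 39.
Step 2: nested() uses nonlocal to reassign x = 10.
Step 3: result = 10

The answer is 10.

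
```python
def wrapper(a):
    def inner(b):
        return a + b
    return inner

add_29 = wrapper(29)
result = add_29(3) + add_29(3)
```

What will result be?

Step 1: add_29 captures a = 29.
Step 2: add_29(3) = 29 + 3 = 32, called twice.
Step 3: result = 32 + 32 = 64

The answer is 64.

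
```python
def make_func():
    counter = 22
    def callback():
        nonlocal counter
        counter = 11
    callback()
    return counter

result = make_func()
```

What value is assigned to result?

Step 1: make_func() sets counter = 22.
Step 2: callback() uses nonlocal to reassign counter = 11.
Step 3: result = 11

The answer is 11.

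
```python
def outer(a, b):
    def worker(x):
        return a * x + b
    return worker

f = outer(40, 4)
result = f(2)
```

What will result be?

Step 1: outer(40, 4) captures a = 40, b = 4.
Step 2: f(2) computes 40 * 2 + 4 = 84.
Step 3: result = 84

The answer is 84.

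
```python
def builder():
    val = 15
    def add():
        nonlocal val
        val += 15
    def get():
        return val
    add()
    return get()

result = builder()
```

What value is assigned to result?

Step 1: val = 15. add() modifies it via nonlocal, get() reads it.
Step 2: add() makes val = 15 + 15 = 30.
Step 3: get() returns 30. result = 30

The answer is 30.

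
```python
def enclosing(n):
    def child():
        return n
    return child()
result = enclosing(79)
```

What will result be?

Step 1: enclosing(79) binds parameter n = 79.
Step 2: child() looks up n in enclosing scope and finds the parameter n = 79.
Step 3: result = 79

The answer is 79.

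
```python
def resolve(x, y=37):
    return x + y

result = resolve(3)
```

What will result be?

Step 1: resolve(3) uses default y = 37.
Step 2: Returns 3 + 37 = 40.
Step 3: result = 40

The answer is 40.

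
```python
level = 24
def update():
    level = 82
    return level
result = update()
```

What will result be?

Step 1: Global level = 24.
Step 2: update() creates local level = 82, shadowing the global.
Step 3: Returns local level = 82. result = 82

The answer is 82.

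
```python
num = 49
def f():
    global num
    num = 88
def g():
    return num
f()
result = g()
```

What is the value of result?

Step 1: num = 49.
Step 2: f() sets global num = 88.
Step 3: g() reads global num = 88. result = 88

The answer is 88.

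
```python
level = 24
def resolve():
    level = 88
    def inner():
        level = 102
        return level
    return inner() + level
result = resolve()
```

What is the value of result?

Step 1: resolve() has local level = 88. inner() has local level = 102.
Step 2: inner() returns its local level = 102.
Step 3: resolve() returns 102 + its own level (88) = 190

The answer is 190.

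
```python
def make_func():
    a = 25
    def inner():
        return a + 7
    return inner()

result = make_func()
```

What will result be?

Step 1: make_func() defines a = 25.
Step 2: inner() reads a = 25 from enclosing scope, returns 25 + 7 = 32.
Step 3: result = 32

The answer is 32.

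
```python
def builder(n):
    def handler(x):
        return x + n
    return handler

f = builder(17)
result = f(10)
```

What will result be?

Step 1: builder(17) creates a closure that captures n = 17.
Step 2: f(10) calls the closure with x = 10, returning 10 + 17 = 27.
Step 3: result = 27

The answer is 27.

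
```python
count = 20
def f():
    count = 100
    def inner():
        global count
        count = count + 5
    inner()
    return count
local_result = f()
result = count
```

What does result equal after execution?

Step 1: Global count = 20. f() creates local count = 100.
Step 2: inner() declares global count and adds 5: global count = 20 + 5 = 25.
Step 3: f() returns its local count = 100 (unaffected by inner).
Step 4: result = global count = 25

The answer is 25.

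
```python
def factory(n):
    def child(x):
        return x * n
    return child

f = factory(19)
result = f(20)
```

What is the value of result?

Step 1: factory(19) creates a closure capturing n = 19.
Step 2: f(20) computes 20 * 19 = 380.
Step 3: result = 380

The answer is 380.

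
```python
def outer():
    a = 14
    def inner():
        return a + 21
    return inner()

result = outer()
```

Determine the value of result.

Step 1: outer() defines a = 14.
Step 2: inner() reads a = 14 from enclosing scope, returns 14 + 21 = 35.
Step 3: result = 35

The answer is 35.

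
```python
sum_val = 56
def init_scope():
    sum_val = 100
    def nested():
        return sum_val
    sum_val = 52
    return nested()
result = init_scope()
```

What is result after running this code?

Step 1: init_scope() sets sum_val = 100, then later sum_val = 52.
Step 2: nested() is called after sum_val is reassigned to 52. Closures capture variables by reference, not by value.
Step 3: result = 52

The answer is 52.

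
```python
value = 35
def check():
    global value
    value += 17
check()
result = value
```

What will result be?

Step 1: value = 35 globally.
Step 2: check() modifies global value: value += 17 = 52.
Step 3: result = 52

The answer is 52.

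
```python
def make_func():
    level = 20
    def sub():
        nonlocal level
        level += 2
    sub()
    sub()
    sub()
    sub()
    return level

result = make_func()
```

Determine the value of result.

Step 1: level starts at 20.
Step 2: sub() is called 4 times, each adding 2.
Step 3: level = 20 + 2 * 4 = 28

The answer is 28.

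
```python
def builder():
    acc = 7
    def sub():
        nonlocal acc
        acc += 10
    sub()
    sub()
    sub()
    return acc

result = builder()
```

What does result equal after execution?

Step 1: acc starts at 7.
Step 2: sub() is called 3 times, each adding 10.
Step 3: acc = 7 + 10 * 3 = 37

The answer is 37.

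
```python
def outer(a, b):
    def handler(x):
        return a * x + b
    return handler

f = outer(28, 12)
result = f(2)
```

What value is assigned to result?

Step 1: outer(28, 12) captures a = 28, b = 12.
Step 2: f(2) computes 28 * 2 + 12 = 68.
Step 3: result = 68

The answer is 68.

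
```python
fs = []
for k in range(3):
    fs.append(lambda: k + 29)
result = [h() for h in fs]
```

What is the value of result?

Step 1: All lambdas capture k by reference. After the loop, k = 2.
Step 2: Each call returns 2 + 29 = 31.
Step 3: result = [31, 31, 31]

The answer is [31, 31, 31].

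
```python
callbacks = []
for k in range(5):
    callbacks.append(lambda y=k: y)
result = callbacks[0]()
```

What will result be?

Step 1: Default argument y=k captures k's value at each iteration.
Step 2: callbacks[0] captured y = 0 when k was 0.
Step 3: result = 0

The answer is 0.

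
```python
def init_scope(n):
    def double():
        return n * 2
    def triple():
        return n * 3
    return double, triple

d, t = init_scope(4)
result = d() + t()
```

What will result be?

Step 1: Both closures capture the same n = 4.
Step 2: d() = 4 * 2 = 8, t() = 4 * 3 = 12.
Step 3: result = 8 + 12 = 20

The answer is 20.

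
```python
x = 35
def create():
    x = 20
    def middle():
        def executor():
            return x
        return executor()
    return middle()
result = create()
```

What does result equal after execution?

Step 1: create() defines x = 20. middle() and executor() have no local x.
Step 2: executor() checks local (none), enclosing middle() (none), enclosing create() and finds x = 20.
Step 3: result = 20

The answer is 20.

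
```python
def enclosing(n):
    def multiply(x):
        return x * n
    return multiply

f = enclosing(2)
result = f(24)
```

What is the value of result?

Step 1: enclosing(2) returns multiply closure with n = 2.
Step 2: f(24) computes 24 * 2 = 48.
Step 3: result = 48

The answer is 48.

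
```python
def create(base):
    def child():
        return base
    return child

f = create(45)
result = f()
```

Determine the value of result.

Step 1: create(45) creates closure capturing base = 45.
Step 2: f() returns the captured base = 45.
Step 3: result = 45

The answer is 45.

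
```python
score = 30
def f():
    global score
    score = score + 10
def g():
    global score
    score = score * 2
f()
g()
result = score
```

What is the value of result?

Step 1: score = 30.
Step 2: f() adds 10: score = 30 + 10 = 40.
Step 3: g() doubles: score = 40 * 2 = 80.
Step 4: result = 80

The answer is 80.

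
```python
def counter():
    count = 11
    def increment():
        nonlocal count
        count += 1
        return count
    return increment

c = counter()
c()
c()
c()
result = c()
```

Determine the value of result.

Step 1: counter() creates closure with count = 11.
Step 2: Each c() call increments count via nonlocal. After 4 calls: 11 + 4 = 15.
Step 3: result = 15

The answer is 15.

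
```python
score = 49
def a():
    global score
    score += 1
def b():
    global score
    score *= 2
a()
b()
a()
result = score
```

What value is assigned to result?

Step 1: score = 49.
Step 2: a(): score = 49 + 1 = 50.
Step 3: b(): score = 50 * 2 = 100.
Step 4: a(): score = 100 + 1 = 101

The answer is 101.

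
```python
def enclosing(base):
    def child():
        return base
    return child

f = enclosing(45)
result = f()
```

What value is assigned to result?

Step 1: enclosing(45) creates closure capturing base = 45.
Step 2: f() returns the captured base = 45.
Step 3: result = 45

The answer is 45.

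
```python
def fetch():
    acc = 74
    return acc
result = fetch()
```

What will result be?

Step 1: fetch() defines acc = 74 in its local scope.
Step 2: return acc finds the local variable acc = 74.
Step 3: result = 74

The answer is 74.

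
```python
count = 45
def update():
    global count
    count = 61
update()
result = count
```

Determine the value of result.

Step 1: count = 45 globally.
Step 2: update() declares global count and sets it to 61.
Step 3: After update(), global count = 61. result = 61

The answer is 61.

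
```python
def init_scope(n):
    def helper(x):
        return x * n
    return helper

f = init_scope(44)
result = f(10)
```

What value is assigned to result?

Step 1: init_scope(44) creates a closure capturing n = 44.
Step 2: f(10) computes 10 * 44 = 440.
Step 3: result = 440

The answer is 440.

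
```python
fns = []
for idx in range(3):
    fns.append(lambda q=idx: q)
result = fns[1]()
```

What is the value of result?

Step 1: Default argument q=idx captures idx's value at each iteration.
Step 2: fns[1] captured q = 1 when idx was 1.
Step 3: result = 1

The answer is 1.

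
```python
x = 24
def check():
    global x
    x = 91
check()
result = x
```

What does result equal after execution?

Step 1: x = 24 globally.
Step 2: check() declares global x and sets it to 91.
Step 3: After check(), global x = 91. result = 91

The answer is 91.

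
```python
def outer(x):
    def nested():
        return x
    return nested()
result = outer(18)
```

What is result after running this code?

Step 1: outer(18) binds parameter x = 18.
Step 2: nested() looks up x in enclosing scope and finds the parameter x = 18.
Step 3: result = 18

The answer is 18.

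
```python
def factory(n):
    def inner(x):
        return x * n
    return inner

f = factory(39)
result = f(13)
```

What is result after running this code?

Step 1: factory(39) creates a closure capturing n = 39.
Step 2: f(13) computes 13 * 39 = 507.
Step 3: result = 507

The answer is 507.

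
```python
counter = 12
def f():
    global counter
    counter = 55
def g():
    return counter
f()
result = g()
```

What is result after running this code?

Step 1: counter = 12.
Step 2: f() sets global counter = 55.
Step 3: g() reads global counter = 55. result = 55

The answer is 55.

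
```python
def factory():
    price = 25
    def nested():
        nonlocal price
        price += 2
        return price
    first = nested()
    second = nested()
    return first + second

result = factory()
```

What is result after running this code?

Step 1: price starts at 25.
Step 2: First call: price = 25 + 2 = 27, returns 27.
Step 3: Second call: price = 27 + 2 = 29, returns 29.
Step 4: result = 27 + 29 = 56

The answer is 56.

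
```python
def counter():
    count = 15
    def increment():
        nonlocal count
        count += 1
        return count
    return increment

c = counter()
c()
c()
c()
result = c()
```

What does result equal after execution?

Step 1: counter() creates closure with count = 15.
Step 2: Each c() call increments count via nonlocal. After 4 calls: 15 + 4 = 19.
Step 3: result = 19

The answer is 19.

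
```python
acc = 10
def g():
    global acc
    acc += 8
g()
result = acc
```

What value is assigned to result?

Step 1: acc = 10 globally.
Step 2: g() modifies global acc: acc += 8 = 18.
Step 3: result = 18

The answer is 18.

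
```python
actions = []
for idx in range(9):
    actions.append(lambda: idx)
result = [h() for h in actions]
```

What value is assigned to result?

Step 1: All 9 lambdas share the same variable idx.
Step 2: After the loop, idx = 8.
Step 3: Each call returns 8. result = [8, 8, 8, 8, 8, 8, 8, 8, 8]

The answer is [8, 8, 8, 8, 8, 8, 8, 8, 8].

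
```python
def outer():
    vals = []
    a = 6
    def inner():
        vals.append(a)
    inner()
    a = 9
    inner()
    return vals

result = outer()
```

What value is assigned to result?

Step 1: a = 6. inner() appends current a to vals.
Step 2: First inner(): appends 6. Then a = 9.
Step 3: Second inner(): appends 9 (closure sees updated a). result = [6, 9]

The answer is [6, 9].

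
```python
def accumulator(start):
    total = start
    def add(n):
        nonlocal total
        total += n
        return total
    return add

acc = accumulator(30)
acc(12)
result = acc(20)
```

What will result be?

Step 1: accumulator(30) creates closure with total = 30.
Step 2: First acc(12): total = 30 + 12 = 42.
Step 3: Second acc(20): total = 42 + 20 = 62. result = 62

The answer is 62.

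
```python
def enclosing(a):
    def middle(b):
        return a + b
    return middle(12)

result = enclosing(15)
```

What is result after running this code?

Step 1: enclosing(15) passes a = 15.
Step 2: middle(12) has b = 12, reads a = 15 from enclosing.
Step 3: result = 15 + 12 = 27

The answer is 27.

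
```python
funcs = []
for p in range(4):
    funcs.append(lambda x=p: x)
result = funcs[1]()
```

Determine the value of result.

Step 1: Default argument x=p captures p's value at each iteration.
Step 2: funcs[1] captured x = 1 when p was 1.
Step 3: result = 1

The answer is 1.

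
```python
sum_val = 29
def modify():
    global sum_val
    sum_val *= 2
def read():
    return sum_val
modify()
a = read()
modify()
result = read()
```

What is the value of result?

Step 1: sum_val = 29.
Step 2: First modify(): sum_val = 29 * 2 = 58.
Step 3: Second modify(): sum_val = 58 * 2 = 116.
Step 4: read() returns 116

The answer is 116.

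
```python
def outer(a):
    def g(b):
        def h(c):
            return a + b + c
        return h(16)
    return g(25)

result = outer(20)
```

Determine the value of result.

Step 1: a = 20, b = 25, c = 16 across three nested scopes.
Step 2: h() accesses all three via LEGB rule.
Step 3: result = 20 + 25 + 16 = 61

The answer is 61.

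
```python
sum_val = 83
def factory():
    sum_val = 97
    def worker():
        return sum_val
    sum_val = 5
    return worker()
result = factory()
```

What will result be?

Step 1: factory() sets sum_val = 97, then later sum_val = 5.
Step 2: worker() is called after sum_val is reassigned to 5. Closures capture variables by reference, not by value.
Step 3: result = 5

The answer is 5.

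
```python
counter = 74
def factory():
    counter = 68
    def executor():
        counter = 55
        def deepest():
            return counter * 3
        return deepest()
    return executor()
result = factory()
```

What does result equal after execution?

Step 1: deepest() looks up counter through LEGB: not local, finds counter = 55 in enclosing executor().
Step 2: Returns 55 * 3 = 165.
Step 3: result = 165

The answer is 165.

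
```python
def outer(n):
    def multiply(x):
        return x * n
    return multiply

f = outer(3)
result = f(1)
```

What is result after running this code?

Step 1: outer(3) returns multiply closure with n = 3.
Step 2: f(1) computes 1 * 3 = 3.
Step 3: result = 3

The answer is 3.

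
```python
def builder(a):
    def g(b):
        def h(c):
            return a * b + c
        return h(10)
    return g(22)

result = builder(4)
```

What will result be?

Step 1: a = 4, b = 22, c = 10.
Step 2: h() computes a * b + c = 4 * 22 + 10 = 98.
Step 3: result = 98

The answer is 98.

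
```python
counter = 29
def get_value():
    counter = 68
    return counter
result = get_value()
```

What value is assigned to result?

Step 1: Global counter = 29.
Step 2: get_value() creates local counter = 68, shadowing the global.
Step 3: Returns local counter = 68. result = 68

The answer is 68.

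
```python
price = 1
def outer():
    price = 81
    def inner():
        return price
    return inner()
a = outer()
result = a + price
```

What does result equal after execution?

Step 1: outer() has local price = 81. inner() reads from enclosing.
Step 2: outer() returns 81. Global price = 1 unchanged.
Step 3: result = 81 + 1 = 82

The answer is 82.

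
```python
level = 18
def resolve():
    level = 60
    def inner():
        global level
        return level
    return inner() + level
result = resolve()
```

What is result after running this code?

Step 1: Global level = 18. resolve() shadows with local level = 60.
Step 2: inner() uses global keyword, so inner() returns global level = 18.
Step 3: resolve() returns 18 + 60 = 78

The answer is 78.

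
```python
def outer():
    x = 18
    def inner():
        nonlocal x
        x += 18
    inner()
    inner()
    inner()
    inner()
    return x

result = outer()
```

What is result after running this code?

Step 1: x starts at 18.
Step 2: inner() is called 4 times, each adding 18.
Step 3: x = 18 + 18 * 4 = 90

The answer is 90.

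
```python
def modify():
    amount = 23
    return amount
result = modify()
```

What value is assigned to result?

Step 1: modify() defines amount = 23 in its local scope.
Step 2: return amount finds the local variable amount = 23.
Step 3: result = 23

The answer is 23.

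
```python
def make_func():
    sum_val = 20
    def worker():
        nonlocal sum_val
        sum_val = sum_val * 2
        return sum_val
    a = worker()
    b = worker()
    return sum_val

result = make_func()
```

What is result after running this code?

Step 1: sum_val starts at 20.
Step 2: First worker(): sum_val = 20 * 2 = 40.
Step 3: Second worker(): sum_val = 40 * 2 = 80.
Step 4: result = 80

The answer is 80.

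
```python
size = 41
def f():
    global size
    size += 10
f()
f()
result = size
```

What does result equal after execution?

Step 1: size = 41.
Step 2: First f(): size = 41 + 10 = 51.
Step 3: Second f(): size = 51 + 10 = 61. result = 61

The answer is 61.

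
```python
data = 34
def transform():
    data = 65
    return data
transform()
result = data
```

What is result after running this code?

Step 1: data = 34 globally.
Step 2: transform() creates a LOCAL data = 65 (no global keyword!).
Step 3: The global data is unchanged. result = 34

The answer is 34.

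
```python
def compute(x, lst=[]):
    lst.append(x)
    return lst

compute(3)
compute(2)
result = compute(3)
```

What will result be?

Step 1: Mutable default argument gotcha! The list [] is created once.
Step 2: Each call appends to the SAME list: [3], [3, 2], [3, 2, 3].
Step 3: result = [3, 2, 3]

The answer is [3, 2, 3].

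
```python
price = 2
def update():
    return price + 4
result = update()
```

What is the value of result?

Step 1: price = 2 is defined globally.
Step 2: update() looks up price from global scope = 2, then computes 2 + 4 = 6.
Step 3: result = 6

The answer is 6.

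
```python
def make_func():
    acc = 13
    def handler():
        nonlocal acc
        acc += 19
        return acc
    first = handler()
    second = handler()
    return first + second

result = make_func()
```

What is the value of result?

Step 1: acc starts at 13.
Step 2: First call: acc = 13 + 19 = 32, returns 32.
Step 3: Second call: acc = 32 + 19 = 51, returns 51.
Step 4: result = 32 + 51 = 83

The answer is 83.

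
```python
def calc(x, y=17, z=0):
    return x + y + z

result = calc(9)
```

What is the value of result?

Step 1: calc(9) uses defaults y = 17, z = 0.
Step 2: Returns 9 + 17 + 0 = 26.
Step 3: result = 26

The answer is 26.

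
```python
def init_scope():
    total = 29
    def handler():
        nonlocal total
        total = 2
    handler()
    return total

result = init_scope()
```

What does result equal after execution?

Step 1: init_scope() sets total = 29.
Step 2: handler() uses nonlocal to reassign total = 2.
Step 3: result = 2

The answer is 2.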